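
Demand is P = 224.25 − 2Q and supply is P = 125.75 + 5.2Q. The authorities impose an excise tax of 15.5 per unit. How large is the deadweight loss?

16.68

Competitive equilibrium: 224.25 − 2Q = 125.75 + 5.2Q → Q* = 13.6806, P* = 196.8889.
With the tax, the buyer price exceeds the seller price by 15.5: (224.25 − 2Q) − (125.75 + 5.2Q) = 15.5 → Q' = 11.5278.
ΔQ = 13.6806 − 11.5278 = 2.1528; the wedge equals the tax, 15.5.
Welfare loss = ½ × 2.1528 × 15.5 = 16.68.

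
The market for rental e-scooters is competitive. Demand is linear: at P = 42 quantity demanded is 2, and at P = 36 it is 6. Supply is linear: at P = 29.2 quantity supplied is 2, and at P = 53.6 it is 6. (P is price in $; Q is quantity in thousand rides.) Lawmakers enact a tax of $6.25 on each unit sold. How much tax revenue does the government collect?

$17.89 thousand

Demand slope = (36 − 42)/(6 − 2) = −1.5, so P = 45 − 1.5Q.
Supply slope = (53.6 − 29.2)/(6 − 2) = 6.1, so P = 17 + 6.1Q.
Competitive equilibrium: 45 − 1.5Q = 17 + 6.1Q → Q* = 3.6842, P* = 39.4737.
With the tax, the buyer price exceeds the seller price by 6.25: (45 − 1.5Q) − (17 + 6.1Q) = 6.25 → Q' = 2.8618.
Tax revenue = 6.25 × 2.8618 = $17.89 thousand.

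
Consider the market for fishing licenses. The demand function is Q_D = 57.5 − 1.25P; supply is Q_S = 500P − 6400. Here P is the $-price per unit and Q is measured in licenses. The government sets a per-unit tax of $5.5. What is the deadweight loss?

$18.86

In inverse form: demand P = 46 − 0.8Q, supply P = 12.8 + 0.002Q.
Competitive equilibrium: 46 − 0.8Q = 12.8 + 0.002Q → Q* = 41.3965, P* = 12.8828.
With the tax, the buyer price exceeds the seller price by 5.5: (46 − 0.8Q) − (12.8 + 0.002Q) = 5.5 → Q' = 34.5387.
ΔQ = 41.3965 − 34.5387 = 6.8578; the wedge equals the tax, 5.5.
DWL = ½ × 6.8578 × 5.5 = $18.86.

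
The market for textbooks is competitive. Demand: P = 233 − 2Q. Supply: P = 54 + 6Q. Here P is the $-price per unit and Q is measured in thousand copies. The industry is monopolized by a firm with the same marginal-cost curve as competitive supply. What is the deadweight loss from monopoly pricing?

Competitive equilibrium: 233 − 2Q = 54 + 6Q → Q* = 22.375, P* = 188.25.
Marginal revenue: MR = 233 − 4Q. Set MR = MC: 233 − 4Q = 54 + 6Q → Q_m = 17.9.
Price P_m = 233 − 2·17.9 = 197.2; MC(Q_m) = 54 + 6·17.9 = 161.4.
Competitive Q* = 22.375, so ΔQ = 4.475; wedge = 197.2 − 161.4 = 35.8.
Deadweight loss = ½ × 4.475 × 35.8 = $80.10 thousand.

$80.10 thousand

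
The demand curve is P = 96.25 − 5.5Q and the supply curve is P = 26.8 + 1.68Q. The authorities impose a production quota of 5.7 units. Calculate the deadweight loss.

56.66

Competitive equilibrium: 96.25 − 5.5Q = 26.8 + 1.68Q → Q* = 9.6727, P* = 43.0501.
At Q = 5.7: demand price = 96.25 − 5.5·5.7 = 64.9; supply price = 26.8 + 1.68·5.7 = 36.376.
ΔQ = 9.6727 − 5.7 = 3.9727; wedge = 64.9 − 36.376 = 28.524.
The triangle = ½ × 3.9727 × 28.524 = 56.66.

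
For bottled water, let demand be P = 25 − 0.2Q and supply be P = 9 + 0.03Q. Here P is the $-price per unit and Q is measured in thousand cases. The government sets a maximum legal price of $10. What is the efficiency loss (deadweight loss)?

Competitive equilibrium: 25 − 0.2Q = 9 + 0.03Q → Q* = 69.5652, P* = 11.087.
At the ceiling P = 10, quantity supplied = (10 − 9)/0.03 = 33.3333.
Willingness to pay at Q' = 33.3333: 25 − 0.2·33.3333 = 18.3333.
ΔQ = 69.5652 − 33.3333 = 36.2319; wedge = 18.3333 − 10 = 8.3333.
Welfare loss = ½ × 36.2319 × 8.3333 = $150.97 thousand.

$150.97 thousand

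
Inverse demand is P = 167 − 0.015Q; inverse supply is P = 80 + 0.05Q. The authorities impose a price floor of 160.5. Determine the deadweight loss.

Competitive equilibrium: 167 − 0.015Q = 80 + 0.05Q → Q* = 1338.46154, P* = 146.92308.
At the floor P = 160.5, quantity demanded = (167 − 160.5)/0.015 = 433.33333.
Sellers' marginal cost at Q' = 433.33333: 80 + 0.05·433.33333 = 101.66667.
ΔQ = 1338.46154 − 433.33333 = 905.12821; wedge = 160.5 − 101.66667 = 58.83333.
DWL = ½ × 905.12821 × 58.83333 = 26625.85.

26625.85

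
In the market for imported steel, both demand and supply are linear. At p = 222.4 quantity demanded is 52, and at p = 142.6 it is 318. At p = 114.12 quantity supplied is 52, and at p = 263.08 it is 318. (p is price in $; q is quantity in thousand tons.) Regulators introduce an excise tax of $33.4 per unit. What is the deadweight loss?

$648.58 thousand

Demand slope = (142.6 − 222.4)/(318 − 52) = −0.3, so p = 238 − 0.3q.
Supply slope = (263.08 − 114.12)/(318 − 52) = 0.56, so p = 85 + 0.56q.
Competitive equilibrium: 238 − 0.3q = 85 + 0.56q → q* = 177.907, p* = 184.6279.
With the tax, the buyer price exceeds the seller price by 33.4: (238 − 0.3q) − (85 + 0.56q) = 33.4 → q' = 139.0698.
Δq = 177.907 − 139.0698 = 38.8372; the wedge equals the tax, 33.4.
Welfare loss = ½ × 38.8372 × 33.4 = $648.58 thousand.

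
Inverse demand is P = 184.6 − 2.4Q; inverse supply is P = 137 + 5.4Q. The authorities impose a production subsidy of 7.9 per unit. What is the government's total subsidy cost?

Competitive equilibrium: 184.6 − 2.4Q = 137 + 5.4Q → Q* = 6.1026, P* = 169.9538.
The subsidy lowers effective supply by 7.9: P = 129.1 + 5.4Q.
New quantity: 184.6 − 2.4Q = 129.1 + 5.4Q → Q' = 7.1154.
Total subsidy cost = 7.9 × 7.1154 = 56.21.

56.21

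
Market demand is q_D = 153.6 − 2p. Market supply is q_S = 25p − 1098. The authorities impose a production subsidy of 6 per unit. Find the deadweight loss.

33.33

In inverse form: demand p = 76.8 − 0.5q, supply p = 43.92 + 0.04q.
Competitive equilibrium: 76.8 − 0.5q = 43.92 + 0.04q → q* = 60.8889, p* = 46.3556.
The subsidy lowers effective supply by 6: p = 37.92 + 0.04q.
New quantity: 76.8 − 0.5q = 37.92 + 0.04q → q' = 72.
Overproduction Δq = 72 − 60.8889 = 11.1111; wedge = subsidy = 6.
The triangle = ½ × 11.1111 × 6 = 33.33.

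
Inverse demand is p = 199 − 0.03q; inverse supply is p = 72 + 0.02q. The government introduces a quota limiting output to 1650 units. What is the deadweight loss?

19802.50

Competitive equilibrium: 199 − 0.03q = 72 + 0.02q → q* = 2540, p* = 122.8.
At q = 1650: demand price = 199 − 0.03·1650 = 149.5; supply price = 72 + 0.02·1650 = 105.
Δq = 2540 − 1650 = 890; wedge = 149.5 − 105 = 44.5.
Deadweight loss = ½ × 890 × 44.5 = 19802.50.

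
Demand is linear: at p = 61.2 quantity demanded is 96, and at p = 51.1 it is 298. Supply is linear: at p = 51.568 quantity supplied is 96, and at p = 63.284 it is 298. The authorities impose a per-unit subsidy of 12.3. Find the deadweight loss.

700.42

Demand slope = (51.1 − 61.2)/(298 − 96) = −0.05, so p = 66 − 0.05q.
Supply slope = (63.284 − 51.568)/(298 − 96) = 0.058, so p = 46 + 0.058q.
Competitive equilibrium: 66 − 0.05q = 46 + 0.058q → q* = 185.1852, p* = 56.7407.
The subsidy lowers effective supply by 12.3: p = 33.7 + 0.058q.
New quantity: 66 − 0.05q = 33.7 + 0.058q → q' = 299.0741.
Overproduction Δq = 299.0741 − 185.1852 = 113.8889; wedge = subsidy = 12.3.
DWL = ½ × 113.8889 × 12.3 = 700.42.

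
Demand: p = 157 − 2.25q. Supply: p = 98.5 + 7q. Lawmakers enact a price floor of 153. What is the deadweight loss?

Competitive equilibrium: 157 − 2.25q = 98.5 + 7q → q* = 6.3243, p* = 142.7703.
At the floor p = 153, quantity demanded = (157 − 153)/2.25 = 1.7778.
Sellers' marginal cost at q' = 1.7778: 98.5 + 7·1.7778 = 110.9446.
Δq = 6.3243 − 1.7778 = 4.5465; wedge = 153 − 110.9446 = 42.0554.
The triangle = ½ × 4.5465 × 42.0554 = 95.60.

95.60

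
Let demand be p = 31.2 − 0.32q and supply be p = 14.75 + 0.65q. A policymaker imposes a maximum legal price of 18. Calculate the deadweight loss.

Competitive equilibrium: 31.2 − 0.32q = 14.75 + 0.65q → q* = 16.9588, p* = 25.7732.
At the ceiling p = 18, quantity supplied = (18 − 14.75)/0.65 = 5.
Willingness to pay at q' = 5: 31.2 − 0.32·5 = 29.6.
Δq = 16.9588 − 5 = 11.9588; wedge = 29.6 − 18 = 11.6.
Welfare loss = ½ × 11.9588 × 11.6 = 69.36.

69.36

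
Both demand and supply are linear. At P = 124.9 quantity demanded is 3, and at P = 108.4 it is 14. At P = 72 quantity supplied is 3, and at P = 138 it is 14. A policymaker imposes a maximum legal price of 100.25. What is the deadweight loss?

Demand slope = (108.4 − 124.9)/(14 − 3) = −1.5, so P = 129.4 − 1.5Q.
Supply slope = (138 − 72)/(14 − 3) = 6, so P = 54 + 6Q.
Competitive equilibrium: 129.4 − 1.5Q = 54 + 6Q → Q* = 10.0533, P* = 114.32.
At the ceiling P = 100.25, quantity supplied = (100.25 − 54)/6 = 7.7083.
Willingness to pay at Q' = 7.7083: 129.4 − 1.5·7.7083 = 117.8376.
ΔQ = 10.0533 − 7.7083 = 2.345; wedge = 117.8376 − 100.25 = 17.5876.
Welfare loss = ½ × 2.345 × 17.5876 = 20.62.

20.62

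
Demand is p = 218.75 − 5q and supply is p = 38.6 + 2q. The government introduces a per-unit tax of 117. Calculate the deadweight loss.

Competitive equilibrium: 218.75 − 5q = 38.6 + 2q → q* = 25.7357, p* = 90.0714.
With the tax, the buyer price exceeds the seller price by 117: (218.75 − 5q) − (38.6 + 2q) = 117 → q' = 9.0214.
Δq = 25.7357 − 9.0214 = 16.7143; the wedge equals the tax, 117.
Welfare loss = ½ × 16.7143 × 117 = 977.79.

977.79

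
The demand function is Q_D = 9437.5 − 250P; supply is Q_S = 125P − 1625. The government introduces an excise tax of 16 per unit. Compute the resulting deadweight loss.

In inverse form: demand P = 37.75 − 0.004Q, supply P = 13 + 0.008Q.
Competitive equilibrium: 37.75 − 0.004Q = 13 + 0.008Q → Q* = 2062.5, P* = 29.5.
With the tax, the buyer price exceeds the seller price by 16: (37.75 − 0.004Q) − (13 + 0.008Q) = 16 → Q' = 729.1667.
ΔQ = 2062.5 − 729.1667 = 1333.3333; the wedge equals the tax, 16.
The triangle = ½ × 1333.3333 × 16 = 10666.67.

10666.67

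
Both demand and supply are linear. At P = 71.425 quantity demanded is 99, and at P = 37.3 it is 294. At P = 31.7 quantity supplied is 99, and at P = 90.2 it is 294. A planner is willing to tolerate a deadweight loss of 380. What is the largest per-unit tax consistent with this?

Demand slope = (37.3 − 71.425)/(294 − 99) = −0.175, so P = 88.75 − 0.175Q.
Supply slope = (90.2 − 31.7)/(294 − 99) = 0.3, so P = 2 + 0.3Q.
Competitive equilibrium: 88.75 − 0.175Q = 2 + 0.3Q → Q* = 182.6316, P* = 56.7895.
A tax t gives ΔQ = t/0.475 and wedge t, so DWL = t²/0.95.
t²/0.95 = 380 → t² = 361 → t = 19.

19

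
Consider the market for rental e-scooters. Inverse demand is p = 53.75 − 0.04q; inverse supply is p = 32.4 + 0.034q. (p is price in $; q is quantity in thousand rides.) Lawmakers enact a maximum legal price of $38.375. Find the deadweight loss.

Competitive equilibrium: 53.75 − 0.04q = 32.4 + 0.034q → q* = 288.5135, p* = 42.2095.
At the ceiling p = 38.375, quantity supplied = (38.375 − 32.4)/0.034 = 175.7353.
Willingness to pay at q' = 175.7353: 53.75 − 0.04·175.7353 = 46.7206.
Δq = 288.5135 − 175.7353 = 112.7782; wedge = 46.7206 − 38.375 = 8.3456.
The triangle = ½ × 112.7782 × 8.3456 = $470.60 thousand.

$470.60 thousand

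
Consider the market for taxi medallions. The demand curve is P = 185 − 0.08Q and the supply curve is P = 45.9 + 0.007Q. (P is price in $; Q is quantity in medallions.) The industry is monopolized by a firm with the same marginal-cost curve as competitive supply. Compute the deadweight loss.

Competitive equilibrium: 185 − 0.08Q = 45.9 + 0.007Q → Q* = 1598.85057, P* = 57.09195.
Marginal revenue: MR = 185 − 0.16Q. Set MR = MC: 185 − 0.16Q = 45.9 + 0.007Q → Q_m = 832.93413.
Price P_m = 185 − 0.08·832.93413 = 118.36527; MC(Q_m) = 45.9 + 0.007·832.93413 = 51.73054.
Competitive Q* = 1598.85057, so ΔQ = 765.91644; wedge = 118.36527 − 51.73054 = 66.63473.
Deadweight loss = ½ × 765.91644 × 66.63473 = $25518.32.

$25518.32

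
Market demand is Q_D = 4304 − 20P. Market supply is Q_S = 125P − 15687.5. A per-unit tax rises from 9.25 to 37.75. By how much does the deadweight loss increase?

11547.41

In inverse form: demand P = 215.2 − 0.05Q, supply P = 125.5 + 0.008Q.
Competitive equilibrium: 215.2 − 0.05Q = 125.5 + 0.008Q → Q* = 1546.5517, P* = 137.8724.
For a per-unit tax t: ΔQ = t/0.058, so DWL = ½·t·(t/0.058) = t²/0.116.
At t = 9.25: DWL = 737.608. At t = 37.75: DWL = 12285.022.
Increase = 12285.022 − 737.608 = 11547.41.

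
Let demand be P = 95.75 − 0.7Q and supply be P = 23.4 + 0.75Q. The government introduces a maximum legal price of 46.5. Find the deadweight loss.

Competitive equilibrium: 95.75 − 0.7Q = 23.4 + 0.75Q → Q* = 49.8966, P* = 60.8224.
At the ceiling P = 46.5, quantity supplied = (46.5 − 23.4)/0.75 = 30.8.
Willingness to pay at Q' = 30.8: 95.75 − 0.7·30.8 = 74.19.
ΔQ = 49.8966 − 30.8 = 19.0966; wedge = 74.19 − 46.5 = 27.69.
The triangle = ½ × 19.0966 × 27.69 = 264.39.

264.39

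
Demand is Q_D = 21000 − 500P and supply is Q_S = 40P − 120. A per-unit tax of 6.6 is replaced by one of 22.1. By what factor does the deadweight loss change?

11.212

In inverse form: demand P = 42 − 0.002Q, supply P = 3 + 0.025Q.
Competitive equilibrium: 42 − 0.002Q = 3 + 0.025Q → Q* = 1444.4444, P* = 39.1111.
For a per-unit tax t: ΔQ = t/0.027, so DWL = ½·t·(t/0.027) = t²/0.054.
At t = 6.6: DWL = 806.667. At t = 22.1: DWL = 9044.630.
Ratio = (22.1/6.6)² = 11.212.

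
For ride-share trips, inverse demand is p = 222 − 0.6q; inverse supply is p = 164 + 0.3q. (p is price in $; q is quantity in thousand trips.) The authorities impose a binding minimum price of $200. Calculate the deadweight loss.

$347.22 thousand

Competitive equilibrium: 222 − 0.6q = 164 + 0.3q → q* = 64.4444, p* = 183.3333.
At the floor p = 200, quantity demanded = (222 − 200)/0.6 = 36.6667.
Sellers' marginal cost at q' = 36.6667: 164 + 0.3·36.6667 = 175.
Δq = 64.4444 − 36.6667 = 27.7777; wedge = 200 − 175 = 25.
Deadweight loss = ½ × 27.7777 × 25 = $347.22 thousand.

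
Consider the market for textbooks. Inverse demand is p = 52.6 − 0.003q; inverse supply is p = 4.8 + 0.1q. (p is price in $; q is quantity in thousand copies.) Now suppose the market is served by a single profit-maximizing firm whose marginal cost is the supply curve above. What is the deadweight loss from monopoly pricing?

$8.88 thousand

Competitive equilibrium: 52.6 − 0.003q = 4.8 + 0.1q → q* = 464.0777, p* = 51.2078.
Marginal revenue: MR = 52.6 − 0.006q. Set MR = MC: 52.6 − 0.006q = 4.8 + 0.1q → q_m = 450.9434.
Price p_m = 52.6 − 0.003·450.9434 = 51.2472; MC(q_m) = 4.8 + 0.1·450.9434 = 49.8943.
Competitive q* = 464.0777, so Δq = 13.1343; wedge = 51.2472 − 49.8943 = 1.3529.
The triangle = ½ × 13.1343 × 1.3529 = $8.88 thousand.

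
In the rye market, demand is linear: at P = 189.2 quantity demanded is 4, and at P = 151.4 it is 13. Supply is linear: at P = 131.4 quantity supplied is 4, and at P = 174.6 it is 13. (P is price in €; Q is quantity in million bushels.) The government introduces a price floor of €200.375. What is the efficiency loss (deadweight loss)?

Demand slope = (151.4 − 189.2)/(13 − 4) = −4.2, so P = 206 − 4.2Q.
Supply slope = (174.6 − 131.4)/(13 − 4) = 4.8, so P = 112.2 + 4.8Q.
Competitive equilibrium: 206 − 4.2Q = 112.2 + 4.8Q → Q* = 10.4222, P* = 162.2267.
At the floor P = 200.375, quantity demanded = (206 − 200.375)/4.2 = 1.3393.
Sellers' marginal cost at Q' = 1.3393: 112.2 + 4.8·1.3393 = 118.6286.
ΔQ = 10.4222 − 1.3393 = 9.0829; wedge = 200.375 − 118.6286 = 81.7464.
The triangle = ½ × 9.0829 × 81.7464 = €371.25 million.

€371.25 million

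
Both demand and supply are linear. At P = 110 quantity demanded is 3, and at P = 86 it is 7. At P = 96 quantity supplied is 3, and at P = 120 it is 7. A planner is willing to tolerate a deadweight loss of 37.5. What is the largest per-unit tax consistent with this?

Demand slope = (86 − 110)/(7 − 3) = −6, so P = 128 − 6Q.
Supply slope = (120 − 96)/(7 − 3) = 6, so P = 78 + 6Q.
Competitive equilibrium: 128 − 6Q = 78 + 6Q → Q* = 4.1667, P* = 103.
A tax t gives ΔQ = t/12 and wedge t, so DWL = t²/24.
t²/24 = 37.5 → t² = 900 → t = 30.

30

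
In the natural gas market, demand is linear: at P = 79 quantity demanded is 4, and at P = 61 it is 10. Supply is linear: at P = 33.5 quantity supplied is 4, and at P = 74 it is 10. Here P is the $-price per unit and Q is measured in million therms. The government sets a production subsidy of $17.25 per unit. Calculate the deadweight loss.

$15.26 million

Demand slope = (61 − 79)/(10 − 4) = −3, so P = 91 − 3Q.
Supply slope = (74 − 33.5)/(10 − 4) = 6.75, so P = 6.5 + 6.75Q.
Competitive equilibrium: 91 − 3Q = 6.5 + 6.75Q → Q* = 8.6667, P* = 65.
The subsidy lowers effective supply by 17.25: P = 6.75Q − 10.75.
New quantity: 91 − 3Q = 6.75Q − 10.75 → Q' = 10.4359.
Overproduction ΔQ = 10.4359 − 8.6667 = 1.7692; wedge = subsidy = 17.25.
Deadweight loss = ½ × 1.7692 × 17.25 = $15.26 million.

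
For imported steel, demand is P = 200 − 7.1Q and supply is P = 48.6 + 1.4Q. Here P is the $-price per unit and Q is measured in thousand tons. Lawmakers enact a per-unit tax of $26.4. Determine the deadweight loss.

$41 thousand

Competitive equilibrium: 200 − 7.1Q = 48.6 + 1.4Q → Q* = 17.8118, P* = 73.5365.
With the tax, the buyer price exceeds the seller price by 26.4: (200 − 7.1Q) − (48.6 + 1.4Q) = 26.4 → Q' = 14.7059.
ΔQ = 17.8118 − 14.7059 = 3.1059; the wedge equals the tax, 26.4.
DWL = ½ × 3.1059 × 26.4 = $41 thousand.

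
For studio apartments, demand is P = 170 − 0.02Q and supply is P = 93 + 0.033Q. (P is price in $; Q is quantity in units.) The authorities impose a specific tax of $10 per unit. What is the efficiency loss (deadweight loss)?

Competitive equilibrium: 170 − 0.02Q = 93 + 0.033Q → Q* = 1452.8302, P* = 140.9434.
With the tax, the buyer price exceeds the seller price by 10: (170 − 0.02Q) − (93 + 0.033Q) = 10 → Q' = 1264.1509.
ΔQ = 1452.8302 − 1264.1509 = 188.6793; the wedge equals the tax, 10.
Welfare loss = ½ × 188.6793 × 10 = $943.40.

$943.40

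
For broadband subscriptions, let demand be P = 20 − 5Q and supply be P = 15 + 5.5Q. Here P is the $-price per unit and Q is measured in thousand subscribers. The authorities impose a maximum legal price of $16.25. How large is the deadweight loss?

$0.33 thousand

Competitive equilibrium: 20 − 5Q = 15 + 5.5Q → Q* = 0.4762, P* = 17.619.
At the ceiling P = 16.25, quantity supplied = (16.25 − 15)/5.5 = 0.2273.
Willingness to pay at Q' = 0.2273: 20 − 5·0.2273 = 18.8635.
ΔQ = 0.4762 − 0.2273 = 0.2489; wedge = 18.8635 − 16.25 = 2.6135.
The triangle = ½ × 0.2489 × 2.6135 = $0.33 thousand.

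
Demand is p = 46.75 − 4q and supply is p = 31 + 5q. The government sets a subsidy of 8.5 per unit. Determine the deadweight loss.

Competitive equilibrium: 46.75 − 4q = 31 + 5q → q* = 1.75, p* = 39.75.
The subsidy lowers effective supply by 8.5: p = 22.5 + 5q.
New quantity: 46.75 − 4q = 22.5 + 5q → q' = 2.6944.
Overproduction Δq = 2.6944 − 1.75 = 0.9444; wedge = subsidy = 8.5.
DWL = ½ × 0.9444 × 8.5 = 4.01.

4.01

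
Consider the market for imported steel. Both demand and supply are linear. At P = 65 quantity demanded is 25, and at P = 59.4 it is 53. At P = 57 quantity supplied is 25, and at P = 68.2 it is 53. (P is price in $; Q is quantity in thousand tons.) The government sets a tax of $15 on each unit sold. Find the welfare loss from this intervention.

Demand slope = (59.4 − 65)/(53 − 25) = −0.2, so P = 70 − 0.2Q.
Supply slope = (68.2 − 57)/(53 − 25) = 0.4, so P = 47 + 0.4Q.
Competitive equilibrium: 70 − 0.2Q = 47 + 0.4Q → Q* = 38.3333, P* = 62.3333.
With the tax, the buyer price exceeds the seller price by 15: (70 − 0.2Q) − (47 + 0.4Q) = 15 → Q' = 13.3333.
ΔQ = 38.3333 − 13.3333 = 25; the wedge equals the tax, 15.
DWL = ½ × 25 × 15 = $187.50 thousand.

$187.50 thousand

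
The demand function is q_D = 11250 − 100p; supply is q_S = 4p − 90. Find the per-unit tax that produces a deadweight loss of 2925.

39

In inverse form: demand p = 112.5 − 0.01q, supply p = 22.5 + 0.25q.
Competitive equilibrium: 112.5 − 0.01q = 22.5 + 0.25q → q* = 346.1538, p* = 109.0385.
A tax t gives Δq = t/0.26 and wedge t, so DWL = t²/0.52.
t²/0.52 = 2925 → t² = 1521 → t = 39.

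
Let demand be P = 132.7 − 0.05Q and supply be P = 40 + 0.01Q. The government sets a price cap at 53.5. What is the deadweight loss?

1140.75

Competitive equilibrium: 132.7 − 0.05Q = 40 + 0.01Q → Q* = 1545, P* = 55.45.
At the ceiling P = 53.5, quantity supplied = (53.5 − 40)/0.01 = 1350.
Willingness to pay at Q' = 1350: 132.7 − 0.05·1350 = 65.2.
ΔQ = 1545 − 1350 = 195; wedge = 65.2 − 53.5 = 11.7.
Deadweight loss = ½ × 195 × 11.7 = 1140.75.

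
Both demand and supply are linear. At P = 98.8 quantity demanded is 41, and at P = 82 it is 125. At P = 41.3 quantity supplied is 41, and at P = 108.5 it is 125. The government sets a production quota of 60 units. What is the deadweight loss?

Demand slope = (82 − 98.8)/(125 − 41) = −0.2, so P = 107 − 0.2Q.
Supply slope = (108.5 − 41.3)/(125 − 41) = 0.8, so P = 8.5 + 0.8Q.
Competitive equilibrium: 107 − 0.2Q = 8.5 + 0.8Q → Q* = 98.5, P* = 87.3.
At Q = 60: demand price = 107 − 0.2·60 = 95; supply price = 8.5 + 0.8·60 = 56.5.
ΔQ = 98.5 − 60 = 38.5; wedge = 95 − 56.5 = 38.5.
DWL = ½ × 38.5 × 38.5 = 741.125.

741.125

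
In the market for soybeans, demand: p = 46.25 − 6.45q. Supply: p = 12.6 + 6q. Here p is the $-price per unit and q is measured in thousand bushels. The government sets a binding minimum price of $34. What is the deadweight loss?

$4.02 thousand

Competitive equilibrium: 46.25 − 6.45q = 12.6 + 6q → q* = 2.7028, p* = 28.8169.
At the floor p = 34, quantity demanded = (46.25 − 34)/6.45 = 1.8992.
Sellers' marginal cost at q' = 1.8992: 12.6 + 6·1.8992 = 23.9952.
Δq = 2.7028 − 1.8992 = 0.8036; wedge = 34 − 23.9952 = 10.0048.
The triangle = ½ × 0.8036 × 10.0048 = $4.02 thousand.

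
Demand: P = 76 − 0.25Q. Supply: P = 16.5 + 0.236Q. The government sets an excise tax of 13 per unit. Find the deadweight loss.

173.87

Competitive equilibrium: 76 − 0.25Q = 16.5 + 0.236Q → Q* = 122.428, P* = 45.393.
With the tax, the buyer price exceeds the seller price by 13: (76 − 0.25Q) − (16.5 + 0.236Q) = 13 → Q' = 95.679.
ΔQ = 122.428 − 95.679 = 26.749; the wedge equals the tax, 13.
Welfare loss = ½ × 26.749 × 13 = 173.87.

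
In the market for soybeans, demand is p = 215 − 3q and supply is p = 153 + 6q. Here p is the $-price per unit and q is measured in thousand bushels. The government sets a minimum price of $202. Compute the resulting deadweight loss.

$29.39 thousand

Competitive equilibrium: 215 − 3q = 153 + 6q → q* = 6.8889, p* = 194.3333.
At the floor p = 202, quantity demanded = (215 − 202)/3 = 4.3333.
Sellers' marginal cost at q' = 4.3333: 153 + 6·4.3333 = 178.9998.
Δq = 6.8889 − 4.3333 = 2.5556; wedge = 202 − 178.9998 = 23.0002.
DWL = ½ × 2.5556 × 23.0002 = $29.39 thousand.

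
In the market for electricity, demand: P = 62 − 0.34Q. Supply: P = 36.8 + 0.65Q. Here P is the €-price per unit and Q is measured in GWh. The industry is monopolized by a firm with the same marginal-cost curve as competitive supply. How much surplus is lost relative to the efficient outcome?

€20.96

Competitive equilibrium: 62 − 0.34Q = 36.8 + 0.65Q → Q* = 25.4545, P* = 53.3455.
Marginal revenue: MR = 62 − 0.68Q. Set MR = MC: 62 − 0.68Q = 36.8 + 0.65Q → Q_m = 18.9474.
Price P_m = 62 − 0.34·18.9474 = 55.5579; MC(Q_m) = 36.8 + 0.65·18.9474 = 49.1158.
Competitive Q* = 25.4545, so ΔQ = 6.5071; wedge = 55.5579 − 49.1158 = 6.4421.
DWL = ½ × 6.5071 × 6.4421 = €20.96.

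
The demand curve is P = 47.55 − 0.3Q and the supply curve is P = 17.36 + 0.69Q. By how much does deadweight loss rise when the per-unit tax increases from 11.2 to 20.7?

Competitive equilibrium: 47.55 − 0.3Q = 17.36 + 0.69Q → Q* = 30.4949, P* = 38.4015.
For a per-unit tax t: ΔQ = t/0.99, so DWL = ½·t·(t/0.99) = t²/1.98.
At t = 11.2: DWL = 63.354. At t = 20.7: DWL = 216.409.
Increase = 216.409 − 63.354 = 153.06.

153.06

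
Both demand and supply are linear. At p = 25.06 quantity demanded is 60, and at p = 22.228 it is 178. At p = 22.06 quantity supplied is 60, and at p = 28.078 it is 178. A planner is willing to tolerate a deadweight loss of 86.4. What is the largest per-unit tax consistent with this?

Demand slope = (22.228 − 25.06)/(178 − 60) = −0.024, so p = 26.5 − 0.024q.
Supply slope = (28.078 − 22.06)/(178 − 60) = 0.051, so p = 19 + 0.051q.
Competitive equilibrium: 26.5 − 0.024q = 19 + 0.051q → q* = 100, p* = 24.1.
A tax t gives Δq = t/0.075 and wedge t, so DWL = t²/0.15.
t²/0.15 = 86.4 → t² = 12.96 → t = 3.6.

3.6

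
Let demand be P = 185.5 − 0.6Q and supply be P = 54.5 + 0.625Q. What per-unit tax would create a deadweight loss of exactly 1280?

56

Competitive equilibrium: 185.5 − 0.6Q = 54.5 + 0.625Q → Q* = 106.9388, P* = 121.3367.
A tax t gives ΔQ = t/1.225 and wedge t, so DWL = t²/2.45.
t²/2.45 = 1280 → t² = 3136 → t = 56.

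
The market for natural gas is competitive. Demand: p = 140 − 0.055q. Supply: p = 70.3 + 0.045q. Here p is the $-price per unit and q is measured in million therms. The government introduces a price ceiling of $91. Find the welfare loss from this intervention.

$2808.45 million

Competitive equilibrium: 140 − 0.055q = 70.3 + 0.045q → q* = 697, p* = 101.665.
At the ceiling p = 91, quantity supplied = (91 − 70.3)/0.045 = 460.
Willingness to pay at q' = 460: 140 − 0.055·460 = 114.7.
Δq = 697 − 460 = 237; wedge = 114.7 − 91 = 23.7.
DWL = ½ × 237 × 23.7 = $2808.45 million.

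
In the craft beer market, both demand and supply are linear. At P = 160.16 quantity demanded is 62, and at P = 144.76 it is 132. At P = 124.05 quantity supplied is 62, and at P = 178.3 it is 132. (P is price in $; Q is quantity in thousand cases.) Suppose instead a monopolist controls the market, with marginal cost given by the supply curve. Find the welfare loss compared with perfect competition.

$157.59 thousand

Demand slope = (144.76 − 160.16)/(132 − 62) = −0.22, so P = 173.8 − 0.22Q.
Supply slope = (178.3 − 124.05)/(132 − 62) = 0.775, so P = 76 + 0.775Q.
Competitive equilibrium: 173.8 − 0.22Q = 76 + 0.775Q → Q* = 98.2915, P* = 152.1759.
Marginal revenue: MR = 173.8 − 0.44Q. Set MR = MC: 173.8 − 0.44Q = 76 + 0.775Q → Q_m = 80.4938.
Price P_m = 173.8 − 0.22·80.4938 = 156.0914; MC(Q_m) = 76 + 0.775·80.4938 = 138.3827.
Competitive Q* = 98.2915, so ΔQ = 17.7977; wedge = 156.0914 − 138.3827 = 17.7087.
The triangle = ½ × 17.7977 × 17.7087 = $157.59 thousand.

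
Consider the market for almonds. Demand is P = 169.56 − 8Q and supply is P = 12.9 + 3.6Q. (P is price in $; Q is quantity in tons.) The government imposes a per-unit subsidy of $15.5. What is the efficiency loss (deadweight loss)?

$10.36

Competitive equilibrium: 169.56 − 8Q = 12.9 + 3.6Q → Q* = 13.5052, P* = 61.5186.
The subsidy lowers effective supply by 15.5: P = 3.6Q − 2.6.
New quantity: 169.56 − 8Q = 3.6Q − 2.6 → Q' = 14.8414.
Overproduction ΔQ = 14.8414 − 13.5052 = 1.3362; wedge = subsidy = 15.5.
The triangle = ½ × 1.3362 × 15.5 = $10.36.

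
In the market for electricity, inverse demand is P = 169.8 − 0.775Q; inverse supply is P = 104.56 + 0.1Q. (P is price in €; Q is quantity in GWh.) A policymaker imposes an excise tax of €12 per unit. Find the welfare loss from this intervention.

€82.29

Competitive equilibrium: 169.8 − 0.775Q = 104.56 + 0.1Q → Q* = 74.56, P* = 112.016.
With the tax, the buyer price exceeds the seller price by 12: (169.8 − 0.775Q) − (104.56 + 0.1Q) = 12 → Q' = 60.8457.
ΔQ = 74.56 − 60.8457 = 13.7143; the wedge equals the tax, 12.
DWL = ½ × 13.7143 × 12 = €82.29.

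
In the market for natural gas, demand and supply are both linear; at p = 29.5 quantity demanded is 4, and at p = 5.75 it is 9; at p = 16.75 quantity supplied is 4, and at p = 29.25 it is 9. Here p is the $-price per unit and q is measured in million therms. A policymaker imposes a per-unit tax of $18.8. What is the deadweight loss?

Demand slope = (5.75 − 29.5)/(9 − 4) = −4.75, so p = 48.5 − 4.75q.
Supply slope = (29.25 − 16.75)/(9 − 4) = 2.5, so p = 6.75 + 2.5q.
Competitive equilibrium: 48.5 − 4.75q = 6.75 + 2.5q → q* = 5.7586, p* = 21.1466.
With the tax, the buyer price exceeds the seller price by 18.8: (48.5 − 4.75q) − (6.75 + 2.5q) = 18.8 → q' = 3.1655.
Δq = 5.7586 − 3.1655 = 2.5931; the wedge equals the tax, 18.8.
The triangle = ½ × 2.5931 × 18.8 = $24.38 million.

$24.38 million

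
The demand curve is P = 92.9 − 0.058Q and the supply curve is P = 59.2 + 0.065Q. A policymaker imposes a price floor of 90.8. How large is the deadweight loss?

3477.08

Competitive equilibrium: 92.9 − 0.058Q = 59.2 + 0.065Q → Q* = 273.9837, P* = 77.0089.
At the floor P = 90.8, quantity demanded = (92.9 − 90.8)/0.058 = 36.2069.
Sellers' marginal cost at Q' = 36.2069: 59.2 + 0.065·36.2069 = 61.5534.
ΔQ = 273.9837 − 36.2069 = 237.7768; wedge = 90.8 − 61.5534 = 29.2466.
Welfare loss = ½ × 237.7768 × 29.2466 = 3477.08.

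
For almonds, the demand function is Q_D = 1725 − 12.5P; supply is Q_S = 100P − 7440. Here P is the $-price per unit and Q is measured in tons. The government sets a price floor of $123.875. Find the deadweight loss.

In inverse form: demand P = 138 − 0.08Q, supply P = 74.4 + 0.01Q.
Competitive equilibrium: 138 − 0.08Q = 74.4 + 0.01Q → Q* = 706.66667, P* = 81.46667.
At the floor P = 123.875, quantity demanded = (138 − 123.875)/0.08 = 176.5625.
Sellers' marginal cost at Q' = 176.5625: 74.4 + 0.01·176.5625 = 76.16563.
ΔQ = 706.66667 − 176.5625 = 530.10417; wedge = 123.875 − 76.16563 = 47.70937.
DWL = ½ × 530.10417 × 47.70937 = $12645.47.

$12645.47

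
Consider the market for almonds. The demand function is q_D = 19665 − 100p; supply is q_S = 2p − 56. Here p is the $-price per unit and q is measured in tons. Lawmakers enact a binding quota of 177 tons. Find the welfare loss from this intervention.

In inverse form: demand p = 196.65 − 0.01q, supply p = 28 + 0.5q.
Competitive equilibrium: 196.65 − 0.01q = 28 + 0.5q → q* = 330.6863, p* = 193.3431.
At q = 177: demand price = 196.65 − 0.01·177 = 194.88; supply price = 28 + 0.5·177 = 116.5.
Δq = 330.6863 − 177 = 153.6863; wedge = 194.88 − 116.5 = 78.38.
The triangle = ½ × 153.6863 × 78.38 = $6022.97.

$6022.97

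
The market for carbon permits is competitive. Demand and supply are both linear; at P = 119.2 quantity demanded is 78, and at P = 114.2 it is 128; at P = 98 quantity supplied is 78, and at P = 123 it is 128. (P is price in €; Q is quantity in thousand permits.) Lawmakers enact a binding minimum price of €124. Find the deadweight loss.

Demand slope = (114.2 − 119.2)/(128 − 78) = −0.1, so P = 127 − 0.1Q.
Supply slope = (123 − 98)/(128 − 78) = 0.5, so P = 59 + 0.5Q.
Competitive equilibrium: 127 − 0.1Q = 59 + 0.5Q → Q* = 113.3333, P* = 115.6667.
At the floor P = 124, quantity demanded = (127 − 124)/0.1 = 30.
Sellers' marginal cost at Q' = 30: 59 + 0.5·30 = 74.
ΔQ = 113.3333 − 30 = 83.3333; wedge = 124 − 74 = 50.
DWL = ½ × 83.3333 × 50 = €2083.33 thousand.

€2083.33 thousand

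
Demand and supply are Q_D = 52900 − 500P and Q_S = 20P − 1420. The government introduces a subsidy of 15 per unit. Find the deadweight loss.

2163.46

In inverse form: demand P = 105.8 − 0.002Q, supply P = 71 + 0.05Q.
Competitive equilibrium: 105.8 − 0.002Q = 71 + 0.05Q → Q* = 669.2308, P* = 104.4615.
The subsidy lowers effective supply by 15: P = 56 + 0.05Q.
New quantity: 105.8 − 0.002Q = 56 + 0.05Q → Q' = 957.6923.
Overproduction ΔQ = 957.6923 − 669.2308 = 288.4615; wedge = subsidy = 15.
Deadweight loss = ½ × 288.4615 × 15 = 2163.46.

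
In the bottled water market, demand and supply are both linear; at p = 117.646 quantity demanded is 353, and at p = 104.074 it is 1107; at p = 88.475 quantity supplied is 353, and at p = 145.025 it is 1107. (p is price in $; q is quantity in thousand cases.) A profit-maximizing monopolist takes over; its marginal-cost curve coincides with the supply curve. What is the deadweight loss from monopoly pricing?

Demand slope = (104.074 − 117.646)/(1107 − 353) = −0.018, so p = 124 − 0.018q.
Supply slope = (145.025 − 88.475)/(1107 − 353) = 0.075, so p = 62 + 0.075q.
Competitive equilibrium: 124 − 0.018q = 62 + 0.075q → q* = 666.6667, p* = 112.
Marginal revenue: MR = 124 − 0.036q. Set MR = MC: 124 − 0.036q = 62 + 0.075q → q_m = 558.5586.
Price p_m = 124 − 0.018·558.5586 = 113.9459; MC(q_m) = 62 + 0.075·558.5586 = 103.8919.
Competitive q* = 666.6667, so Δq = 108.1081; wedge = 113.9459 − 103.8919 = 10.054.
Welfare loss = ½ × 108.1081 × 10.054 = $543.46 thousand.

$543.46 thousand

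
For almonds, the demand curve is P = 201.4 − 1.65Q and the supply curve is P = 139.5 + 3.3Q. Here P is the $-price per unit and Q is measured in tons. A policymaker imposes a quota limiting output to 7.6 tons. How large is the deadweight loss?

Competitive equilibrium: 201.4 − 1.65Q = 139.5 + 3.3Q → Q* = 12.5051, P* = 180.7667.
At Q = 7.6: demand price = 201.4 − 1.65·7.6 = 188.86; supply price = 139.5 + 3.3·7.6 = 164.58.
ΔQ = 12.5051 − 7.6 = 4.9051; wedge = 188.86 − 164.58 = 24.28.
DWL = ½ × 4.9051 × 24.28 = $59.55.

$59.55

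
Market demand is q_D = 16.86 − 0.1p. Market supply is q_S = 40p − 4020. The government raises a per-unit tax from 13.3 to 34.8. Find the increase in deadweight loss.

In inverse form: demand p = 168.6 − 10q, supply p = 100.5 + 0.025q.
Competitive equilibrium: 168.6 − 10q = 100.5 + 0.025q → q* = 6.793, p* = 100.6698.
For a per-unit tax t: Δq = t/10.025, so DWL = ½·t·(t/10.025) = t²/20.05.
At t = 13.3: DWL = 8.822. At t = 34.8: DWL = 60.401.
Increase = 60.401 − 8.822 = 51.58.

51.58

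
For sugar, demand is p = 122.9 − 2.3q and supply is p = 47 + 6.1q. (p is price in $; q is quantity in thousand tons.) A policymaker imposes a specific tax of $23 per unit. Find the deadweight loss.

$31.49 thousand

Competitive equilibrium: 122.9 − 2.3q = 47 + 6.1q → q* = 9.0357, p* = 102.1179.
With the tax, the buyer price exceeds the seller price by 23: (122.9 − 2.3q) − (47 + 6.1q) = 23 → q' = 6.2976.
Δq = 9.0357 − 6.2976 = 2.7381; the wedge equals the tax, 23.
Deadweight loss = ½ × 2.7381 × 23 = $31.49 thousand.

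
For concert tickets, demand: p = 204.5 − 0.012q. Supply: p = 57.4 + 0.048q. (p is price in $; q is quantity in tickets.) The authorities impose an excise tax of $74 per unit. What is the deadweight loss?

$45633.33

Competitive equilibrium: 204.5 − 0.012q = 57.4 + 0.048q → q* = 2451.66667, p* = 175.08.
With the tax, the buyer price exceeds the seller price by 74: (204.5 − 0.012q) − (57.4 + 0.048q) = 74 → q' = 1218.33333.
Δq = 2451.66667 − 1218.33333 = 1233.33334; the wedge equals the tax, 74.
DWL = ½ × 1233.33334 × 74 = $45633.33.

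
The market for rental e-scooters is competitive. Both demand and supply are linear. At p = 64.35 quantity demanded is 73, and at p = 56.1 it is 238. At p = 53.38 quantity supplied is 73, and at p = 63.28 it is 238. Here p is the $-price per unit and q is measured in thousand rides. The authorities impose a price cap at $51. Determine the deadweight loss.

Demand slope = (56.1 − 64.35)/(238 − 73) = −0.05, so p = 68 − 0.05q.
Supply slope = (63.28 − 53.38)/(238 − 73) = 0.06, so p = 49 + 0.06q.
Competitive equilibrium: 68 − 0.05q = 49 + 0.06q → q* = 172.7273, p* = 59.3636.
At the ceiling p = 51, quantity supplied = (51 − 49)/0.06 = 33.3333.
Willingness to pay at q' = 33.3333: 68 − 0.05·33.3333 = 66.3333.
Δq = 172.7273 − 33.3333 = 139.394; wedge = 66.3333 − 51 = 15.3333.
DWL = ½ × 139.394 × 15.3333 = $1068.69 thousand.

$1068.69 thousand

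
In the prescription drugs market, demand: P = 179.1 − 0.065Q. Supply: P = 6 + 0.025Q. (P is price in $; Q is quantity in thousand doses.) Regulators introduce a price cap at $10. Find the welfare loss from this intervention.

$139920.50 thousand

Competitive equilibrium: 179.1 − 0.065Q = 6 + 0.025Q → Q* = 1923.3333, P* = 54.0833.
At the ceiling P = 10, quantity supplied = (10 − 6)/0.025 = 160.
Willingness to pay at Q' = 160: 179.1 − 0.065·160 = 168.7.
ΔQ = 1923.3333 − 160 = 1763.3333; wedge = 168.7 − 10 = 158.7.
DWL = ½ × 1763.3333 × 158.7 = $139920.50 thousand.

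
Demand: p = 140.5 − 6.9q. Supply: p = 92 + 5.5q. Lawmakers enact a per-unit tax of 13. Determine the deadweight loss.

Competitive equilibrium: 140.5 − 6.9q = 92 + 5.5q → q* = 3.9113, p* = 113.5121.
With the tax, the buyer price exceeds the seller price by 13: (140.5 − 6.9q) − (92 + 5.5q) = 13 → q' = 2.8629.
Δq = 3.9113 − 2.8629 = 1.0484; the wedge equals the tax, 13.
The triangle = ½ × 1.0484 × 13 = 6.81.

6.81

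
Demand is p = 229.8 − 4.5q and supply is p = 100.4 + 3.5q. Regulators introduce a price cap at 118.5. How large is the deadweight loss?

484.31

Competitive equilibrium: 229.8 − 4.5q = 100.4 + 3.5q → q* = 16.175, p* = 157.0125.
At the ceiling p = 118.5, quantity supplied = (118.5 − 100.4)/3.5 = 5.17143.
Willingness to pay at q' = 5.17143: 229.8 − 4.5·5.17143 = 206.52857.
Δq = 16.175 − 5.17143 = 11.00357; wedge = 206.52857 − 118.5 = 88.02857.
Welfare loss = ½ × 11.00357 × 88.02857 = 484.31.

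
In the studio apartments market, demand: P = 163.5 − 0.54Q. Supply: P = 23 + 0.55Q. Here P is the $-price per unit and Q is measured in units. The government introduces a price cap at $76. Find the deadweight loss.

$576.91

Competitive equilibrium: 163.5 − 0.54Q = 23 + 0.55Q → Q* = 128.8991, P* = 93.8945.
At the ceiling P = 76, quantity supplied = (76 − 23)/0.55 = 96.3636.
Willingness to pay at Q' = 96.3636: 163.5 − 0.54·96.3636 = 111.4637.
ΔQ = 128.8991 − 96.3636 = 32.5355; wedge = 111.4637 − 76 = 35.4637.
Welfare loss = ½ × 32.5355 × 35.4637 = $576.91.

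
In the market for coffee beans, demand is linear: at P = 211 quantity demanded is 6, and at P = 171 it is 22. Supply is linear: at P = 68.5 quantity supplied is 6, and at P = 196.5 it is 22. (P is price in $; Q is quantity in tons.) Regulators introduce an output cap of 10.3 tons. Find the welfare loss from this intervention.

Demand slope = (171 − 211)/(22 − 6) = −2.5, so P = 226 − 2.5Q.
Supply slope = (196.5 − 68.5)/(22 − 6) = 8, so P = 20.5 + 8Q.
Competitive equilibrium: 226 − 2.5Q = 20.5 + 8Q → Q* = 19.5714, P* = 177.0714.
At Q = 10.3: demand price = 226 − 2.5·10.3 = 200.25; supply price = 20.5 + 8·10.3 = 102.9.
ΔQ = 19.5714 − 10.3 = 9.2714; wedge = 200.25 − 102.9 = 97.35.
DWL = ½ × 9.2714 × 97.35 = $451.29.

$451.29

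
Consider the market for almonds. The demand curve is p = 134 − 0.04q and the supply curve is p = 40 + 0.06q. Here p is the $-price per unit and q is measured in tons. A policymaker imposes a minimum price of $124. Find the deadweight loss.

$23805

Competitive equilibrium: 134 − 0.04q = 40 + 0.06q → q* = 940, p* = 96.4.
At the floor p = 124, quantity demanded = (134 − 124)/0.04 = 250.
Sellers' marginal cost at q' = 250: 40 + 0.06·250 = 55.
Δq = 940 − 250 = 690; wedge = 124 − 55 = 69.
Deadweight loss = ½ × 690 × 69 = $23805.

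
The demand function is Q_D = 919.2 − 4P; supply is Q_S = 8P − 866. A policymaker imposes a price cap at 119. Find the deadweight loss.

10632.65

In inverse form: demand P = 229.8 − 0.25Q, supply P = 108.25 + 0.125Q.
Competitive equilibrium: 229.8 − 0.25Q = 108.25 + 0.125Q → Q* = 324.1333, P* = 148.7667.
At the ceiling P = 119, quantity supplied = (119 − 108.25)/0.125 = 86.
Willingness to pay at Q' = 86: 229.8 − 0.25·86 = 208.3.
ΔQ = 324.1333 − 86 = 238.1333; wedge = 208.3 − 119 = 89.3.
Welfare loss = ½ × 238.1333 × 89.3 = 10632.65.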